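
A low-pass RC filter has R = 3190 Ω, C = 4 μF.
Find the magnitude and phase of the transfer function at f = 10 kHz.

Step 1 — Angular frequency: ω = 2π·1e+04 = 6.283e+04 rad/s.
Step 2 — Transfer function: H(jω) = 1/(1 + jωRC).
Step 3 — Denominator: 1 + jωRC = 1 + j·6.283e+04·3190·4e-06 = 1 + j801.7.
Step 4 — H = 1.556e-06 - j0.001247.
Step 5 — Magnitude: |H| = 0.001247 (-58.1 dB); phase: φ = -89.9°.

|H| = 0.001247 (-58.1 dB), φ = -89.9°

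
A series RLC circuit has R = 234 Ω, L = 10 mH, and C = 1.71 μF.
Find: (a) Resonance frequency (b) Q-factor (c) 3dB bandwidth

Step 1 — Resonance: ω₀ = 1/√(LC) = 1/√(0.01·1.71e-06) = 7647 rad/s.
Step 2 — f₀ = ω₀/(2π) = 1217 Hz.
Step 3 — Series Q: Q = ω₀L/R = 7647·0.01/234 = 0.3268.
Step 4 — Bandwidth: Δω = ω₀/Q = 2.34e+04 rad/s; BW = Δω/(2π) = 3724 Hz.

(a) f₀ = 1217 Hz  (b) Q = 0.3268  (c) BW = 3724 Hz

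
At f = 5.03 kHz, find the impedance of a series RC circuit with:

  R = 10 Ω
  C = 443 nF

Step 1 — Angular frequency: ω = 2π·f = 2π·5030 = 3.16e+04 rad/s.
Step 2 — Component impedances:
  R: Z = R = 10 Ω
  C: Z = 1/(jωC) = -j/(ω·C) = 0 - j71.42 Ω
Step 3 — Series combination: Z_total = R + C = 10 - j71.42 Ω = 72.12∠-82.0° Ω.

Z = 10 - j71.42 Ω = 72.12∠-82.0° Ω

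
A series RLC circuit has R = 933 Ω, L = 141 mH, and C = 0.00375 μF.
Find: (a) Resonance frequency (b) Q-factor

Step 1 — Resonance condition Im(Z)=0 gives ω₀ = 1/√(LC).
Step 2 — ω₀ = 1/√(0.141·3.75e-09) = 4.349e+04 rad/s.
Step 3 — f₀ = ω₀/(2π) = 6921 Hz.
Step 4 — Series Q: Q = ω₀L/R = 4.349e+04·0.141/933 = 6.572.

(a) f₀ = 6921 Hz  (b) Q = 6.572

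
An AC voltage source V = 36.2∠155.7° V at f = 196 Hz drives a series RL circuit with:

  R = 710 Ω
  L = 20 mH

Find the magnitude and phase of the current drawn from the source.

Step 1 — Angular frequency: ω = 2π·f = 2π·196 = 1232 rad/s.
Step 2 — Component impedances:
  R: Z = R = 710 Ω
  L: Z = jωL = j·1232·0.02 = 0 + j24.63 Ω
Step 3 — Series combination: Z_total = R + L = 710 + j24.63 Ω = 710.4∠2.0° Ω.
Step 4 — Source phasor: V = 36.2∠155.7° V = -32.99 + j14.9 V.
Step 5 — Ohm's law: I = V / Z_total = (-32.99 + j14.9) / (710 + j24.63) = -0.04569 + j0.02257 A.
Step 6 — Convert to polar: |I| = 0.05096 A, ∠I = 153.7°.

I = 0.05096∠153.7° A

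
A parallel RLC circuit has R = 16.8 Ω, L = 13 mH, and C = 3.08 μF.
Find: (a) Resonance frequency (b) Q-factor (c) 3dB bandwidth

Step 1 — Resonance: ω₀ = 1/√(LC) = 1/√(0.013·3.08e-06) = 4998 rad/s.
Step 2 — f₀ = ω₀/(2π) = 795.4 Hz.
Step 3 — Parallel Q: Q = R/(ω₀L) = 16.8/(4998·0.013) = 0.2586.
Step 4 — Bandwidth: Δω = ω₀/Q = 1.933e+04 rad/s; BW = Δω/(2π) = 3076 Hz.

(a) f₀ = 795.4 Hz  (b) Q = 0.2586  (c) BW = 3076 Hz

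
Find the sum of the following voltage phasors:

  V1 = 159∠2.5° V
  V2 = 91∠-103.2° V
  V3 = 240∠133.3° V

Step 1 — Convert each phasor to rectangular form:
  V1 = 159·(cos(2.5°) + j·sin(2.5°)) = 158.8 + j6.935 V
  V2 = 91·(cos(-103.2°) + j·sin(-103.2°)) = -20.78 - j88.6 V
  V3 = 240·(cos(133.3°) + j·sin(133.3°)) = -164.6 + j174.7 V
Step 2 — Sum components: V_total = -26.53 + j93.01 V.
Step 3 — Convert to polar: |V_total| = 96.71 V, ∠V_total = 105.9°.

V_total = 96.71∠105.9° V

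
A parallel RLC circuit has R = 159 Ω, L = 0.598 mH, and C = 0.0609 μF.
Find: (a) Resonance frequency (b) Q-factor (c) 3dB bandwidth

Step 1 — Resonance: ω₀ = 1/√(LC) = 1/√(0.000598·6.09e-08) = 1.657e+05 rad/s.
Step 2 — f₀ = ω₀/(2π) = 2.637e+04 Hz.
Step 3 — Parallel Q: Q = R/(ω₀L) = 159/(1.657e+05·0.000598) = 1.605.
Step 4 — Bandwidth: Δω = ω₀/Q = 1.033e+05 rad/s; BW = Δω/(2π) = 1.644e+04 Hz.

(a) f₀ = 2.637e+04 Hz  (b) Q = 1.605  (c) BW = 1.644e+04 Hz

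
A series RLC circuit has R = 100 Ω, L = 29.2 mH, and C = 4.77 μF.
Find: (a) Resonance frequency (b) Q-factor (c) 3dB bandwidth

Step 1 — Resonance: ω₀ = 1/√(LC) = 1/√(0.0292·4.77e-06) = 2679 rad/s.
Step 2 — f₀ = ω₀/(2π) = 426.5 Hz.
Step 3 — Series Q: Q = ω₀L/R = 2679·0.0292/100 = 0.7824.
Step 4 — Bandwidth: Δω = ω₀/Q = 3425 rad/s; BW = Δω/(2π) = 545.1 Hz.

(a) f₀ = 426.5 Hz  (b) Q = 0.7824  (c) BW = 545.1 Hz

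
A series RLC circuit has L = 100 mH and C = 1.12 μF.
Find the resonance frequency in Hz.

Step 1 — Resonance condition Im(Z)=0 gives ω₀ = 1/√(LC).
Step 2 — ω₀ = 1/√(0.1·1.12e-06) = 2988 rad/s.
Step 3 — f₀ = ω₀/(2π) = 475.6 Hz.

f₀ = 475.6 Hz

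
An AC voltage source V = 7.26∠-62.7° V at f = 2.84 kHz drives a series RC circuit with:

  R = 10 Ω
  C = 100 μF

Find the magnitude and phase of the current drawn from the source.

Step 1 — Angular frequency: ω = 2π·f = 2π·2840 = 1.784e+04 rad/s.
Step 2 — Component impedances:
  R: Z = R = 10 Ω
  C: Z = 1/(jωC) = -j/(ω·C) = 0 - j0.5604 Ω
Step 3 — Series combination: Z_total = R + C = 10 - j0.5604 Ω = 10.02∠-3.2° Ω.
Step 4 — Source phasor: V = 7.26∠-62.7° V = 3.33 - j6.451 V.
Step 5 — Ohm's law: I = V / Z_total = (3.33 - j6.451) / (10 - j0.5604) = 0.368 - j0.6245 A.
Step 6 — Convert to polar: |I| = 0.7249 A, ∠I = -59.5°.

I = 0.7249∠-59.5° A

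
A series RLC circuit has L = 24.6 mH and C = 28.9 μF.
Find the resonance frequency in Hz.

Step 1 — Resonance condition Im(Z)=0 gives ω₀ = 1/√(LC).
Step 2 — ω₀ = 1/√(0.0246·2.89e-05) = 1186 rad/s.
Step 3 — f₀ = ω₀/(2π) = 188.8 Hz.

f₀ = 188.8 Hz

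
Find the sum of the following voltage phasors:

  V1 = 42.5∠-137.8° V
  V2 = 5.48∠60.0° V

Step 1 — Convert each phasor to rectangular form:
  V1 = 42.5·(cos(-137.8°) + j·sin(-137.8°)) = -31.48 - j28.55 V
  V2 = 5.48·(cos(60.0°) + j·sin(60.0°)) = 2.74 + j4.746 V
Step 2 — Sum components: V_total = -28.74 - j23.8 V.
Step 3 — Convert to polar: |V_total| = 37.32 V, ∠V_total = -140.4°.

V_total = 37.32∠-140.4° V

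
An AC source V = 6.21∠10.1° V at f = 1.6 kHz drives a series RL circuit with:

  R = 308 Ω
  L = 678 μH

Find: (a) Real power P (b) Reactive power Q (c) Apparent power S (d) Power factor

Step 1 — Angular frequency: ω = 2π·f = 2π·1600 = 1.005e+04 rad/s.
Step 2 — Component impedances:
  R: Z = R = 308 Ω
  L: Z = jωL = j·1.005e+04·0.000678 = 0 + j6.816 Ω
Step 3 — Series combination: Z_total = R + L = 308 + j6.816 Ω = 308.1∠1.3° Ω.
Step 4 — Source phasor: V = 6.21∠10.1° V = 6.114 + j1.089 V.
Step 5 — Current: I = V / Z = 0.01992 + j0.003095 A = 0.02016∠8.8° A.
Step 6 — Complex power: S = V·I* = 0.1251 + j0.002769 VA.
Step 7 — Real power: P = Re(S) = 0.1251 W.
Step 8 — Reactive power: Q = Im(S) = 0.002769 VAR.
Step 9 — Apparent power: |S| = 0.1252 VA.
Step 10 — Power factor: PF = P/|S| = 0.9998 (lagging).

(a) P = 0.1251 W  (b) Q = 0.002769 VAR  (c) S = 0.1252 VA  (d) PF = 0.9998 (lagging)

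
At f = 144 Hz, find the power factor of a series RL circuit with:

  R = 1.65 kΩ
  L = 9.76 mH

Step 1 — Angular frequency: ω = 2π·f = 2π·144 = 904.8 rad/s.
Step 2 — Component impedances:
  R: Z = R = 1650 Ω
  L: Z = jωL = j·904.8·0.00976 = 0 + j8.831 Ω
Step 3 — Series combination: Z_total = R + L = 1650 + j8.831 Ω = 1650∠0.3° Ω.
Step 4 — Power factor: PF = cos(φ) = Re(Z)/|Z| = 1650/1650 = 1.
Step 5 — Type: Im(Z) = 8.831 ⇒ lagging (phase φ = 0.3°).

PF = 1 (lagging, φ = 0.3°)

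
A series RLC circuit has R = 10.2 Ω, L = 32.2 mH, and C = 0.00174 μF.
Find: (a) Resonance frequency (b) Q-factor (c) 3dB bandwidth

Step 1 — Resonance: ω₀ = 1/√(LC) = 1/√(0.0322·1.74e-09) = 1.336e+05 rad/s.
Step 2 — f₀ = ω₀/(2π) = 2.126e+04 Hz.
Step 3 — Series Q: Q = ω₀L/R = 1.336e+05·0.0322/10.2 = 421.7.
Step 4 — Bandwidth: Δω = ω₀/Q = 316.8 rad/s; BW = Δω/(2π) = 50.42 Hz.

(a) f₀ = 2.126e+04 Hz  (b) Q = 421.7  (c) BW = 50.42 Hz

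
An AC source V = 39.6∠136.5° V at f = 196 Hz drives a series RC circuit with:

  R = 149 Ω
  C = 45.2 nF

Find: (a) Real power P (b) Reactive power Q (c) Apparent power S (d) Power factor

Step 1 — Angular frequency: ω = 2π·f = 2π·196 = 1232 rad/s.
Step 2 — Component impedances:
  R: Z = R = 149 Ω
  C: Z = 1/(jωC) = -j/(ω·C) = 0 - j1.796e+04 Ω
Step 3 — Series combination: Z_total = R + C = 149 - j1.796e+04 Ω = 1.797e+04∠-89.5° Ω.
Step 4 — Source phasor: V = 39.6∠136.5° V = -28.72 + j27.26 V.
Step 5 — Current: I = V / Z = -0.00153 - j0.001586 A = 0.002204∠-134.0° A.
Step 6 — Complex power: S = V·I* = 0.0007239 - j0.08728 VA.
Step 7 — Real power: P = Re(S) = 0.0007239 W.
Step 8 — Reactive power: Q = Im(S) = -0.08728 VAR.
Step 9 — Apparent power: |S| = 0.08729 VA.
Step 10 — Power factor: PF = P/|S| = 0.008294 (leading).

(a) P = 0.0007239 W  (b) Q = -0.08728 VAR  (c) S = 0.08729 VA  (d) PF = 0.008294 (leading)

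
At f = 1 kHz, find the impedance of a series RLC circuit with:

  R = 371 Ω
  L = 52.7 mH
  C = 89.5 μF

Step 1 — Angular frequency: ω = 2π·f = 2π·1000 = 6283 rad/s.
Step 2 — Component impedances:
  R: Z = R = 371 Ω
  L: Z = jωL = j·6283·0.0527 = 0 + j331.1 Ω
  C: Z = 1/(jωC) = -j/(ω·C) = 0 - j1.778 Ω
Step 3 — Series combination: Z_total = R + L + C = 371 + j329.3 Ω = 496.1∠41.6° Ω.

Z = 371 + j329.3 Ω = 496.1∠41.6° Ω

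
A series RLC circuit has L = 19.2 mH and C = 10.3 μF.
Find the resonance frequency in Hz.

Step 1 — Resonance condition Im(Z)=0 gives ω₀ = 1/√(LC).
Step 2 — ω₀ = 1/√(0.0192·1.03e-05) = 2249 rad/s.
Step 3 — f₀ = ω₀/(2π) = 357.9 Hz.

f₀ = 357.9 Hz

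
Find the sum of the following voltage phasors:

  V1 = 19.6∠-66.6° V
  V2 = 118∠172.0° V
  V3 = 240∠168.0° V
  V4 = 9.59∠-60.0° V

Step 1 — Convert each phasor to rectangular form:
  V1 = 19.6·(cos(-66.6°) + j·sin(-66.6°)) = 7.784 - j17.99 V
  V2 = 118·(cos(172.0°) + j·sin(172.0°)) = -116.9 + j16.42 V
  V3 = 240·(cos(168.0°) + j·sin(168.0°)) = -234.8 + j49.9 V
  V4 = 9.59·(cos(-60.0°) + j·sin(-60.0°)) = 4.795 - j8.305 V
Step 2 — Sum components: V_total = -339 + j40.03 V.
Step 3 — Convert to polar: |V_total| = 341.4 V, ∠V_total = 173.3°.

V_total = 341.4∠173.3° V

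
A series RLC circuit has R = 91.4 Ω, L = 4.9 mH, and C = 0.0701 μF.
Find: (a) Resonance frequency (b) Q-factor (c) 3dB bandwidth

Step 1 — Resonance: ω₀ = 1/√(LC) = 1/√(0.0049·7.01e-08) = 5.396e+04 rad/s.
Step 2 — f₀ = ω₀/(2π) = 8587 Hz.
Step 3 — Series Q: Q = ω₀L/R = 5.396e+04·0.0049/91.4 = 2.893.
Step 4 — Bandwidth: Δω = ω₀/Q = 1.865e+04 rad/s; BW = Δω/(2π) = 2969 Hz.

(a) f₀ = 8587 Hz  (b) Q = 2.893  (c) BW = 2969 Hz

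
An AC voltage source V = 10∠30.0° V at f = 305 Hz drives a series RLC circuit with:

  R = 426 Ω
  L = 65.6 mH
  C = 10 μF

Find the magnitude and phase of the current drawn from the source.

Step 1 — Angular frequency: ω = 2π·f = 2π·305 = 1916 rad/s.
Step 2 — Component impedances:
  R: Z = R = 426 Ω
  L: Z = jωL = j·1916·0.0656 = 0 + j125.7 Ω
  C: Z = 1/(jωC) = -j/(ω·C) = 0 - j52.18 Ω
Step 3 — Series combination: Z_total = R + L + C = 426 + j73.53 Ω = 432.3∠9.8° Ω.
Step 4 — Source phasor: V = 10∠30.0° V = 8.66 + j5 V.
Step 5 — Ohm's law: I = V / Z_total = (8.66 + j5) / (426 + j73.53) = 0.02171 + j0.00799 A.
Step 6 — Convert to polar: |I| = 0.02313 A, ∠I = 20.2°.

I = 0.02313∠20.2° A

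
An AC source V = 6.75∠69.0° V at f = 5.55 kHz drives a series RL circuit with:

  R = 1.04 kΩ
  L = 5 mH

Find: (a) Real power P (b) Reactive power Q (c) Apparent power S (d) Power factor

Step 1 — Angular frequency: ω = 2π·f = 2π·5550 = 3.487e+04 rad/s.
Step 2 — Component impedances:
  R: Z = R = 1040 Ω
  L: Z = jωL = j·3.487e+04·0.005 = 0 + j174.4 Ω
Step 3 — Series combination: Z_total = R + L = 1040 + j174.4 Ω = 1055∠9.5° Ω.
Step 4 — Source phasor: V = 6.75∠69.0° V = 2.419 + j6.302 V.
Step 5 — Current: I = V / Z = 0.00325 + j0.005514 A = 0.006401∠59.5° A.
Step 6 — Complex power: S = V·I* = 0.04261 + j0.007144 VA.
Step 7 — Real power: P = Re(S) = 0.04261 W.
Step 8 — Reactive power: Q = Im(S) = 0.007144 VAR.
Step 9 — Apparent power: |S| = 0.04321 VA.
Step 10 — Power factor: PF = P/|S| = 0.9862 (lagging).

(a) P = 0.04261 W  (b) Q = 0.007144 VAR  (c) S = 0.04321 VA  (d) PF = 0.9862 (lagging)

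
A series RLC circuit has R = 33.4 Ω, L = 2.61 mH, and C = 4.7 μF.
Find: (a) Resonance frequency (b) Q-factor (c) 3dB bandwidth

Step 1 — Resonance: ω₀ = 1/√(LC) = 1/√(0.00261·4.7e-06) = 9029 rad/s.
Step 2 — f₀ = ω₀/(2π) = 1437 Hz.
Step 3 — Series Q: Q = ω₀L/R = 9029·0.00261/33.4 = 0.7055.
Step 4 — Bandwidth: Δω = ω₀/Q = 1.28e+04 rad/s; BW = Δω/(2π) = 2037 Hz.

(a) f₀ = 1437 Hz  (b) Q = 0.7055  (c) BW = 2037 Hz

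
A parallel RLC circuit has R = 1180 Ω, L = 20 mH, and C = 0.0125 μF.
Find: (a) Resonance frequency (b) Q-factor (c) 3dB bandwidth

Step 1 — Resonance: ω₀ = 1/√(LC) = 1/√(0.02·1.25e-08) = 6.325e+04 rad/s.
Step 2 — f₀ = ω₀/(2π) = 1.007e+04 Hz.
Step 3 — Parallel Q: Q = R/(ω₀L) = 1180/(6.325e+04·0.02) = 0.9329.
Step 4 — Bandwidth: Δω = ω₀/Q = 6.78e+04 rad/s; BW = Δω/(2π) = 1.079e+04 Hz.

(a) f₀ = 1.007e+04 Hz  (b) Q = 0.9329  (c) BW = 1.079e+04 Hz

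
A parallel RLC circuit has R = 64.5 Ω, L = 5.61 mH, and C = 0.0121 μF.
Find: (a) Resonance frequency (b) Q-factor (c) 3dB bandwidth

Step 1 — Resonance: ω₀ = 1/√(LC) = 1/√(0.00561·1.21e-08) = 1.214e+05 rad/s.
Step 2 — f₀ = ω₀/(2π) = 1.932e+04 Hz.
Step 3 — Parallel Q: Q = R/(ω₀L) = 64.5/(1.214e+05·0.00561) = 0.09473.
Step 4 — Bandwidth: Δω = ω₀/Q = 1.281e+06 rad/s; BW = Δω/(2π) = 2.039e+05 Hz.

(a) f₀ = 1.932e+04 Hz  (b) Q = 0.09473  (c) BW = 2.039e+05 Hz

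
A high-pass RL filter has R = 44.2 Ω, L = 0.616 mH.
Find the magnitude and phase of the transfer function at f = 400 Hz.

Step 1 — Angular frequency: ω = 2π·400 = 2513 rad/s.
Step 2 — Transfer function: H(jω) = jωL/(R + jωL).
Step 3 — Numerator jωL = j·1.548; denominator R + jωL = 44.2 + j1.548.
Step 4 — H = 0.001225 + j0.03498.
Step 5 — Magnitude: |H| = 0.03501 (-29.1 dB); phase: φ = 88.0°.

|H| = 0.03501 (-29.1 dB), φ = 88.0°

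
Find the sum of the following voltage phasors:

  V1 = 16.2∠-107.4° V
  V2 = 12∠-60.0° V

Step 1 — Convert each phasor to rectangular form:
  V1 = 16.2·(cos(-107.4°) + j·sin(-107.4°)) = -4.844 - j15.46 V
  V2 = 12·(cos(-60.0°) + j·sin(-60.0°)) = 6 - j10.39 V
Step 2 — Sum components: V_total = 1.156 - j25.85 V.
Step 3 — Convert to polar: |V_total| = 25.88 V, ∠V_total = -87.4°.

V_total = 25.88∠-87.4° V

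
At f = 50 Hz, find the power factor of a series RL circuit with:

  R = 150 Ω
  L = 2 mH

Step 1 — Angular frequency: ω = 2π·f = 2π·50 = 314.2 rad/s.
Step 2 — Component impedances:
  R: Z = R = 150 Ω
  L: Z = jωL = j·314.2·0.002 = 0 + j0.6283 Ω
Step 3 — Series combination: Z_total = R + L = 150 + j0.6283 Ω = 150∠0.2° Ω.
Step 4 — Power factor: PF = cos(φ) = Re(Z)/|Z| = 150/150 = 1.
Step 5 — Type: Im(Z) = 0.6283 ⇒ lagging (phase φ = 0.2°).

PF = 1 (lagging, φ = 0.2°)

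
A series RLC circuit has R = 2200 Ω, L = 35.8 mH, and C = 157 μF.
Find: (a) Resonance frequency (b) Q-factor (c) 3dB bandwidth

Step 1 — Resonance condition Im(Z)=0 gives ω₀ = 1/√(LC).
Step 2 — ω₀ = 1/√(0.0358·0.000157) = 421.8 rad/s.
Step 3 — f₀ = ω₀/(2π) = 67.13 Hz.
Step 4 — Series Q: Q = ω₀L/R = 421.8·0.0358/2200 = 0.006864.
Step 5 — 3dB bandwidth: Δω = ω₀/Q = 6.145e+04 rad/s; BW = Δω/(2π) = 9780 Hz.

(a) f₀ = 67.13 Hz  (b) Q = 0.006864  (c) BW = 9780 Hz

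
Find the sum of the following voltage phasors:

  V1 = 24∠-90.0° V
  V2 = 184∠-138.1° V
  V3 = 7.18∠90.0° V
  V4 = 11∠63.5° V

Step 1 — Convert each phasor to rectangular form:
  V1 = 24·(cos(-90.0°) + j·sin(-90.0°)) = 0 - j24 V
  V2 = 184·(cos(-138.1°) + j·sin(-138.1°)) = -137 - j122.9 V
  V3 = 7.18·(cos(90.0°) + j·sin(90.0°)) = 0 + j7.18 V
  V4 = 11·(cos(63.5°) + j·sin(63.5°)) = 4.908 + j9.844 V
Step 2 — Sum components: V_total = -132 - j129.9 V.
Step 3 — Convert to polar: |V_total| = 185.2 V, ∠V_total = -135.5°.

V_total = 185.2∠-135.5° V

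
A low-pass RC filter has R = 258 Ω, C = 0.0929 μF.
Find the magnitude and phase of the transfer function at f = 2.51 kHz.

Step 1 — Angular frequency: ω = 2π·2510 = 1.577e+04 rad/s.
Step 2 — Transfer function: H(jω) = 1/(1 + jωRC).
Step 3 — Denominator: 1 + jωRC = 1 + j·1.577e+04·258·9.29e-08 = 1 + j0.378.
Step 4 — H = 0.875 - j0.3307.
Step 5 — Magnitude: |H| = 0.9354 (-0.6 dB); phase: φ = -20.7°.

|H| = 0.9354 (-0.6 dB), φ = -20.7°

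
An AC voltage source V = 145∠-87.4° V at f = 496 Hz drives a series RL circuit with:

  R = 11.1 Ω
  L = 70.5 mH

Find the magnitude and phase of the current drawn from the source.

Step 1 — Angular frequency: ω = 2π·f = 2π·496 = 3116 rad/s.
Step 2 — Component impedances:
  R: Z = R = 11.1 Ω
  L: Z = jωL = j·3116·0.0705 = 0 + j219.7 Ω
Step 3 — Series combination: Z_total = R + L = 11.1 + j219.7 Ω = 220∠87.1° Ω.
Step 4 — Source phasor: V = 145∠-87.4° V = 6.578 - j144.9 V.
Step 5 — Ohm's law: I = V / Z_total = (6.578 - j144.9) / (11.1 + j219.7) = -0.6561 - j0.06308 A.
Step 6 — Convert to polar: |I| = 0.6591 A, ∠I = -174.5°.

I = 0.6591∠-174.5° A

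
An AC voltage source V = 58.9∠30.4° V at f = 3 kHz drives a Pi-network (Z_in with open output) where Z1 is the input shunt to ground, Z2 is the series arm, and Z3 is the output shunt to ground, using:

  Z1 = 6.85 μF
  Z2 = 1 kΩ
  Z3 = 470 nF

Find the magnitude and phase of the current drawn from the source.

Step 1 — Angular frequency: ω = 2π·f = 2π·3000 = 1.885e+04 rad/s.
Step 2 — Component impedances:
  Z1: Z = 1/(jωC) = -j/(ω·C) = 0 - j7.745 Ω
  Z2: Z = R = 1000 Ω
  Z3: Z = 1/(jωC) = -j/(ω·C) = 0 - j112.9 Ω
Step 3 — With open output, the series arm Z2 and the output shunt Z3 appear in series to ground: Z2 + Z3 = 1000 - j112.9 Ω.
Step 4 — Parallel with input shunt Z1: Z_in = Z1 || (Z2 + Z3) = 0.05912 - j7.738 Ω = 7.738∠-89.6° Ω.
Step 5 — Source phasor: V = 58.9∠30.4° V = 50.8 + j29.81 V.
Step 6 — Ohm's law: I = V / Z_total = (50.8 + j29.81) / (0.05912 - j7.738) = -3.802 + j6.595 A.
Step 7 — Convert to polar: |I| = 7.612 A, ∠I = 120.0°.

I = 7.612∠120.0° A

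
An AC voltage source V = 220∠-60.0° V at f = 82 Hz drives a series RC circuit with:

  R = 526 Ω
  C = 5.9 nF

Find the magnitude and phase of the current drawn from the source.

Step 1 — Angular frequency: ω = 2π·f = 2π·82 = 515.2 rad/s.
Step 2 — Component impedances:
  R: Z = R = 526 Ω
  C: Z = 1/(jωC) = -j/(ω·C) = 0 - j3.29e+05 Ω
Step 3 — Series combination: Z_total = R + C = 526 - j3.29e+05 Ω = 3.29e+05∠-89.9° Ω.
Step 4 — Source phasor: V = 220∠-60.0° V = 110 - j190.5 V.
Step 5 — Ohm's law: I = V / Z_total = (110 - j190.5) / (526 - j3.29e+05) = 0.0005797 + j0.0003335 A.
Step 6 — Convert to polar: |I| = 0.0006688 A, ∠I = 29.9°.

I = 0.0006688∠29.9° A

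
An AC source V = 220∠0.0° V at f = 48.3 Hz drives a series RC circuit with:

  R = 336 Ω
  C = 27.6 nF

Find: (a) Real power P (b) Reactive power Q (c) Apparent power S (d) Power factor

Step 1 — Angular frequency: ω = 2π·f = 2π·48.3 = 303.5 rad/s.
Step 2 — Component impedances:
  R: Z = R = 336 Ω
  C: Z = 1/(jωC) = -j/(ω·C) = 0 - j1.194e+05 Ω
Step 3 — Series combination: Z_total = R + C = 336 - j1.194e+05 Ω = 1.194e+05∠-89.8° Ω.
Step 4 — Source phasor: V = 220∠0.0° V = 220 V.
Step 5 — Current: I = V / Z = 5.186e-06 + j0.001843 A = 0.001843∠89.8° A.
Step 6 — Complex power: S = V·I* = 0.001141 - j0.4054 VA.
Step 7 — Real power: P = Re(S) = 0.001141 W.
Step 8 — Reactive power: Q = Im(S) = -0.4054 VAR.
Step 9 — Apparent power: |S| = 0.4054 VA.
Step 10 — Power factor: PF = P/|S| = 0.002814 (leading).

(a) P = 0.001141 W  (b) Q = -0.4054 VAR  (c) S = 0.4054 VA  (d) PF = 0.002814 (leading)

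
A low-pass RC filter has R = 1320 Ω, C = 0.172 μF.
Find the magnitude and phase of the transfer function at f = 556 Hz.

Step 1 — Angular frequency: ω = 2π·556 = 3493 rad/s.
Step 2 — Transfer function: H(jω) = 1/(1 + jωRC).
Step 3 — Denominator: 1 + jωRC = 1 + j·3493·1320·1.72e-07 = 1 + j0.7932.
Step 4 — H = 0.6138 - j0.4869.
Step 5 — Magnitude: |H| = 0.7835 (-2.1 dB); phase: φ = -38.4°.

|H| = 0.7835 (-2.1 dB), φ = -38.4°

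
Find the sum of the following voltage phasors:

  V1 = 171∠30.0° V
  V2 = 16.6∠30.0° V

Step 1 — Convert each phasor to rectangular form:
  V1 = 171·(cos(30.0°) + j·sin(30.0°)) = 148.1 + j85.5 V
  V2 = 16.6·(cos(30.0°) + j·sin(30.0°)) = 14.38 + j8.3 V
Step 2 — Sum components: V_total = 162.5 + j93.8 V.
Step 3 — Convert to polar: |V_total| = 187.6 V, ∠V_total = 30.0°.

V_total = 187.6∠30.0° V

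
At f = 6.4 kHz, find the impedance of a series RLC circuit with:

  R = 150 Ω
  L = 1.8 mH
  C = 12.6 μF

Step 1 — Angular frequency: ω = 2π·f = 2π·6400 = 4.021e+04 rad/s.
Step 2 — Component impedances:
  R: Z = R = 150 Ω
  L: Z = jωL = j·4.021e+04·0.0018 = 0 + j72.38 Ω
  C: Z = 1/(jωC) = -j/(ω·C) = 0 - j1.974 Ω
Step 3 — Series combination: Z_total = R + L + C = 150 + j70.41 Ω = 165.7∠25.1° Ω.

Z = 150 + j70.41 Ω = 165.7∠25.1° Ω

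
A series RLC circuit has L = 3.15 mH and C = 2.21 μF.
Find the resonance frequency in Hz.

Step 1 — Resonance condition Im(Z)=0 gives ω₀ = 1/√(LC).
Step 2 — ω₀ = 1/√(0.00315·2.21e-06) = 1.199e+04 rad/s.
Step 3 — f₀ = ω₀/(2π) = 1908 Hz.

f₀ = 1908 Hz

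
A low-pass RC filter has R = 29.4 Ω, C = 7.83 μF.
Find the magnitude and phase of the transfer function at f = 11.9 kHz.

Step 1 — Angular frequency: ω = 2π·1.19e+04 = 7.477e+04 rad/s.
Step 2 — Transfer function: H(jω) = 1/(1 + jωRC).
Step 3 — Denominator: 1 + jωRC = 1 + j·7.477e+04·29.4·7.83e-06 = 1 + j17.21.
Step 4 — H = 0.003364 - j0.0579.
Step 5 — Magnitude: |H| = 0.058 (-24.7 dB); phase: φ = -86.7°.

|H| = 0.058 (-24.7 dB), φ = -86.7°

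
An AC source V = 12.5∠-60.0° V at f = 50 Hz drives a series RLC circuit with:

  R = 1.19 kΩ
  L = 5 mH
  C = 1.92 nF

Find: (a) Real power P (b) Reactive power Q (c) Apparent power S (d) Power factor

Step 1 — Angular frequency: ω = 2π·f = 2π·50 = 314.2 rad/s.
Step 2 — Component impedances:
  R: Z = R = 1190 Ω
  L: Z = jωL = j·314.2·0.005 = 0 + j1.571 Ω
  C: Z = 1/(jωC) = -j/(ω·C) = 0 - j1.658e+06 Ω
Step 3 — Series combination: Z_total = R + L + C = 1190 - j1.658e+06 Ω = 1.658e+06∠-90.0° Ω.
Step 4 — Source phasor: V = 12.5∠-60.0° V = 6.25 - j10.83 V.
Step 5 — Current: I = V / Z = 6.532e-06 + j3.765e-06 A = 7.54e-06∠30.0° A.
Step 6 — Complex power: S = V·I* = 6.765e-08 - j9.425e-05 VA.
Step 7 — Real power: P = Re(S) = 6.765e-08 W.
Step 8 — Reactive power: Q = Im(S) = -9.425e-05 VAR.
Step 9 — Apparent power: |S| = 9.425e-05 VA.
Step 10 — Power factor: PF = P/|S| = 0.0007178 (leading).

(a) P = 6.765e-08 W  (b) Q = -9.425e-05 VAR  (c) S = 9.425e-05 VA  (d) PF = 0.0007178 (leading)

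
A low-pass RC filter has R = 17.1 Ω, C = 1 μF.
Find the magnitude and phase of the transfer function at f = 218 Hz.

Step 1 — Angular frequency: ω = 2π·218 = 1370 rad/s.
Step 2 — Transfer function: H(jω) = 1/(1 + jωRC).
Step 3 — Denominator: 1 + jωRC = 1 + j·1370·17.1·1e-06 = 1 + j0.02342.
Step 4 — H = 0.9995 - j0.02341.
Step 5 — Magnitude: |H| = 0.9997 (-0.0 dB); phase: φ = -1.3°.

|H| = 0.9997 (-0.0 dB), φ = -1.3°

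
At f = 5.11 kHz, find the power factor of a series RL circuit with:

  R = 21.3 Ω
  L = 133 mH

Step 1 — Angular frequency: ω = 2π·f = 2π·5110 = 3.211e+04 rad/s.
Step 2 — Component impedances:
  R: Z = R = 21.3 Ω
  L: Z = jωL = j·3.211e+04·0.133 = 0 + j4270 Ω
Step 3 — Series combination: Z_total = R + L = 21.3 + j4270 Ω = 4270∠89.7° Ω.
Step 4 — Power factor: PF = cos(φ) = Re(Z)/|Z| = 21.3/4270 = 0.004988.
Step 5 — Type: Im(Z) = 4270 ⇒ lagging (phase φ = 89.7°).

PF = 0.004988 (lagging, φ = 89.7°)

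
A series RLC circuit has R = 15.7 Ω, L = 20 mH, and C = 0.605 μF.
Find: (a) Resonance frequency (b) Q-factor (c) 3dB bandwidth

Step 1 — Resonance condition Im(Z)=0 gives ω₀ = 1/√(LC).
Step 2 — ω₀ = 1/√(0.02·6.05e-07) = 9091 rad/s.
Step 3 — f₀ = ω₀/(2π) = 1447 Hz.
Step 4 — Series Q: Q = ω₀L/R = 9091·0.02/15.7 = 11.58.
Step 5 — 3dB bandwidth: Δω = ω₀/Q = 785 rad/s; BW = Δω/(2π) = 124.9 Hz.

(a) f₀ = 1447 Hz  (b) Q = 11.58  (c) BW = 124.9 Hz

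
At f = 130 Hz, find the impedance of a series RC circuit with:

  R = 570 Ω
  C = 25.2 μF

Step 1 — Angular frequency: ω = 2π·f = 2π·130 = 816.8 rad/s.
Step 2 — Component impedances:
  R: Z = R = 570 Ω
  C: Z = 1/(jωC) = -j/(ω·C) = 0 - j48.58 Ω
Step 3 — Series combination: Z_total = R + C = 570 - j48.58 Ω = 572.1∠-4.9° Ω.

Z = 570 - j48.58 Ω = 572.1∠-4.9° Ω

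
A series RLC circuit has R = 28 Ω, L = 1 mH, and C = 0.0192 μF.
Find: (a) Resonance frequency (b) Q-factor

Step 1 — Resonance condition Im(Z)=0 gives ω₀ = 1/√(LC).
Step 2 — ω₀ = 1/√(0.001·1.92e-08) = 2.282e+05 rad/s.
Step 3 — f₀ = ω₀/(2π) = 3.632e+04 Hz.
Step 4 — Series Q: Q = ω₀L/R = 2.282e+05·0.001/28 = 8.151.

(a) f₀ = 3.632e+04 Hz  (b) Q = 8.151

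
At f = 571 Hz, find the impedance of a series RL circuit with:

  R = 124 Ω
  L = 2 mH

Step 1 — Angular frequency: ω = 2π·f = 2π·571 = 3588 rad/s.
Step 2 — Component impedances:
  R: Z = R = 124 Ω
  L: Z = jωL = j·3588·0.002 = 0 + j7.175 Ω
Step 3 — Series combination: Z_total = R + L = 124 + j7.175 Ω = 124.2∠3.3° Ω.

Z = 124 + j7.175 Ω = 124.2∠3.3° Ω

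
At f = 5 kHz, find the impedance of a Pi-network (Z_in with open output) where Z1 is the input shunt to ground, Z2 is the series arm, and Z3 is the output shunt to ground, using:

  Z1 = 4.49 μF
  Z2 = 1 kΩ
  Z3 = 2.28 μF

Step 1 — Angular frequency: ω = 2π·f = 2π·5000 = 3.142e+04 rad/s.
Step 2 — Component impedances:
  Z1: Z = 1/(jωC) = -j/(ω·C) = 0 - j7.089 Ω
  Z2: Z = R = 1000 Ω
  Z3: Z = 1/(jωC) = -j/(ω·C) = 0 - j13.96 Ω
Step 3 — With open output, the series arm Z2 and the output shunt Z3 appear in series to ground: Z2 + Z3 = 1000 - j13.96 Ω.
Step 4 — Parallel with input shunt Z1: Z_in = Z1 || (Z2 + Z3) = 0.05024 - j7.088 Ω = 7.088∠-89.6° Ω.

Z = 0.05024 - j7.088 Ω = 7.088∠-89.6° Ω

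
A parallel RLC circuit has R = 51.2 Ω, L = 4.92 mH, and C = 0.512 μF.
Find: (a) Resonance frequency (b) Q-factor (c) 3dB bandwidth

Step 1 — Resonance: ω₀ = 1/√(LC) = 1/√(0.00492·5.12e-07) = 1.992e+04 rad/s.
Step 2 — f₀ = ω₀/(2π) = 3171 Hz.
Step 3 — Parallel Q: Q = R/(ω₀L) = 51.2/(1.992e+04·0.00492) = 0.5223.
Step 4 — Bandwidth: Δω = ω₀/Q = 3.815e+04 rad/s; BW = Δω/(2π) = 6071 Hz.

(a) f₀ = 3171 Hz  (b) Q = 0.5223  (c) BW = 6071 Hz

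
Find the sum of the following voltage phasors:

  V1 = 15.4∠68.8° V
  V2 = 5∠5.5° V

Step 1 — Convert each phasor to rectangular form:
  V1 = 15.4·(cos(68.8°) + j·sin(68.8°)) = 5.569 + j14.36 V
  V2 = 5·(cos(5.5°) + j·sin(5.5°)) = 4.977 + j0.4792 V
Step 2 — Sum components: V_total = 10.55 + j14.84 V.
Step 3 — Convert to polar: |V_total| = 18.2 V, ∠V_total = 54.6°.

V_total = 18.2∠54.6° V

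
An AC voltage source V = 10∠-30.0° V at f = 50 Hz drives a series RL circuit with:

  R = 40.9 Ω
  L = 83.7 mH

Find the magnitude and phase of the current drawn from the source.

Step 1 — Angular frequency: ω = 2π·f = 2π·50 = 314.2 rad/s.
Step 2 — Component impedances:
  R: Z = R = 40.9 Ω
  L: Z = jωL = j·314.2·0.0837 = 0 + j26.3 Ω
Step 3 — Series combination: Z_total = R + L = 40.9 + j26.3 Ω = 48.62∠32.7° Ω.
Step 4 — Source phasor: V = 10∠-30.0° V = 8.66 - j5 V.
Step 5 — Ohm's law: I = V / Z_total = (8.66 - j5) / (40.9 + j26.3) = 0.09421 - j0.1828 A.
Step 6 — Convert to polar: |I| = 0.2057 A, ∠I = -62.7°.

I = 0.2057∠-62.7° A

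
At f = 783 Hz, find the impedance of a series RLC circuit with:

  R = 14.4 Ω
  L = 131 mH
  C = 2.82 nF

Step 1 — Angular frequency: ω = 2π·f = 2π·783 = 4920 rad/s.
Step 2 — Component impedances:
  R: Z = R = 14.4 Ω
  L: Z = jωL = j·4920·0.131 = 0 + j644.5 Ω
  C: Z = 1/(jωC) = -j/(ω·C) = 0 - j7.208e+04 Ω
Step 3 — Series combination: Z_total = R + L + C = 14.4 - j7.143e+04 Ω = 7.143e+04∠-90.0° Ω.

Z = 14.4 - j7.143e+04 Ω = 7.143e+04∠-90.0° Ω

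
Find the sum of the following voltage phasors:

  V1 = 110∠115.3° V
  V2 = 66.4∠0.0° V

Step 1 — Convert each phasor to rectangular form:
  V1 = 110·(cos(115.3°) + j·sin(115.3°)) = -47.01 + j99.45 V
  V2 = 66.4·(cos(0.0°) + j·sin(0.0°)) = 66.4 V
Step 2 — Sum components: V_total = 19.39 + j99.45 V.
Step 3 — Convert to polar: |V_total| = 101.3 V, ∠V_total = 79.0°.

V_total = 101.3∠79.0° V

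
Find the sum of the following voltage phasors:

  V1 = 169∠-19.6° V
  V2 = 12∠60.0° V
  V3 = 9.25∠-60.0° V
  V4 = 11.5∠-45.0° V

Step 1 — Convert each phasor to rectangular form:
  V1 = 169·(cos(-19.6°) + j·sin(-19.6°)) = 159.2 - j56.69 V
  V2 = 12·(cos(60.0°) + j·sin(60.0°)) = 6 + j10.39 V
  V3 = 9.25·(cos(-60.0°) + j·sin(-60.0°)) = 4.625 - j8.011 V
  V4 = 11.5·(cos(-45.0°) + j·sin(-45.0°)) = 8.132 - j8.132 V
Step 2 — Sum components: V_total = 178 - j62.44 V.
Step 3 — Convert to polar: |V_total| = 188.6 V, ∠V_total = -19.3°.

V_total = 188.6∠-19.3° V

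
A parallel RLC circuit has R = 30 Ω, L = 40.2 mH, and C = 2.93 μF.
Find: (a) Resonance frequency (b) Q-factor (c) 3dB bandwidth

Step 1 — Resonance: ω₀ = 1/√(LC) = 1/√(0.0402·2.93e-06) = 2914 rad/s.
Step 2 — f₀ = ω₀/(2π) = 463.7 Hz.
Step 3 — Parallel Q: Q = R/(ω₀L) = 30/(2914·0.0402) = 0.2561.
Step 4 — Bandwidth: Δω = ω₀/Q = 1.138e+04 rad/s; BW = Δω/(2π) = 1811 Hz.

(a) f₀ = 463.7 Hz  (b) Q = 0.2561  (c) BW = 1811 Hz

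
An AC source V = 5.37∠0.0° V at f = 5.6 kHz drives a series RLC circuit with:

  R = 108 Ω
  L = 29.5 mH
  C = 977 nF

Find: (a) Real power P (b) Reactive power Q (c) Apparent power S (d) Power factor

Step 1 — Angular frequency: ω = 2π·f = 2π·5600 = 3.519e+04 rad/s.
Step 2 — Component impedances:
  R: Z = R = 108 Ω
  L: Z = jωL = j·3.519e+04·0.0295 = 0 + j1038 Ω
  C: Z = 1/(jωC) = -j/(ω·C) = 0 - j29.09 Ω
Step 3 — Series combination: Z_total = R + L + C = 108 + j1009 Ω = 1015∠83.9° Ω.
Step 4 — Source phasor: V = 5.37∠0.0° V = 5.37 V.
Step 5 — Current: I = V / Z = 0.0005633 - j0.005262 A = 0.005292∠-83.9° A.
Step 6 — Complex power: S = V·I* = 0.003025 + j0.02826 VA.
Step 7 — Real power: P = Re(S) = 0.003025 W.
Step 8 — Reactive power: Q = Im(S) = 0.02826 VAR.
Step 9 — Apparent power: |S| = 0.02842 VA.
Step 10 — Power factor: PF = P/|S| = 0.1064 (lagging).

(a) P = 0.003025 W  (b) Q = 0.02826 VAR  (c) S = 0.02842 VA  (d) PF = 0.1064 (lagging)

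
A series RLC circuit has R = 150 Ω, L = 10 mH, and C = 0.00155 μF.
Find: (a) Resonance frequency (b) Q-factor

Step 1 — Resonance condition Im(Z)=0 gives ω₀ = 1/√(LC).
Step 2 — ω₀ = 1/√(0.01·1.55e-09) = 2.54e+05 rad/s.
Step 3 — f₀ = ω₀/(2π) = 4.043e+04 Hz.
Step 4 — Series Q: Q = ω₀L/R = 2.54e+05·0.01/150 = 16.93.

(a) f₀ = 4.043e+04 Hz  (b) Q = 16.93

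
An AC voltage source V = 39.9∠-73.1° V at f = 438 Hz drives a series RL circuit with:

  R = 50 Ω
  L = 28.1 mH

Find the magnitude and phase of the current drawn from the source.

Step 1 — Angular frequency: ω = 2π·f = 2π·438 = 2752 rad/s.
Step 2 — Component impedances:
  R: Z = R = 50 Ω
  L: Z = jωL = j·2752·0.0281 = 0 + j77.33 Ω
Step 3 — Series combination: Z_total = R + L = 50 + j77.33 Ω = 92.09∠57.1° Ω.
Step 4 — Source phasor: V = 39.9∠-73.1° V = 11.6 - j38.18 V.
Step 5 — Ohm's law: I = V / Z_total = (11.6 - j38.18) / (50 + j77.33) = -0.2797 - j0.3309 A.
Step 6 — Convert to polar: |I| = 0.4333 A, ∠I = -130.2°.

I = 0.4333∠-130.2° A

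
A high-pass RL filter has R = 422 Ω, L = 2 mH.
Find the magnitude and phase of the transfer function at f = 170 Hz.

Step 1 — Angular frequency: ω = 2π·170 = 1068 rad/s.
Step 2 — Transfer function: H(jω) = jωL/(R + jωL).
Step 3 — Numerator jωL = j·2.136; denominator R + jωL = 422 + j2.136.
Step 4 — H = 2.563e-05 + j0.005062.
Step 5 — Magnitude: |H| = 0.005062 (-45.9 dB); phase: φ = 89.7°.

|H| = 0.005062 (-45.9 dB), φ = 89.7°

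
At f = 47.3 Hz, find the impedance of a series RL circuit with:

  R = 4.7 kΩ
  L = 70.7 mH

Step 1 — Angular frequency: ω = 2π·f = 2π·47.3 = 297.2 rad/s.
Step 2 — Component impedances:
  R: Z = R = 4700 Ω
  L: Z = jωL = j·297.2·0.0707 = 0 + j21.01 Ω
Step 3 — Series combination: Z_total = R + L = 4700 + j21.01 Ω = 4700∠0.3° Ω.

Z = 4700 + j21.01 Ω = 4700∠0.3° Ω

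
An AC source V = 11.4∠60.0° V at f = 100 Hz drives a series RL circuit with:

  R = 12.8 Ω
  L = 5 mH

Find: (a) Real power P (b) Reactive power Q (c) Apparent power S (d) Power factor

Step 1 — Angular frequency: ω = 2π·f = 2π·100 = 628.3 rad/s.
Step 2 — Component impedances:
  R: Z = R = 12.8 Ω
  L: Z = jωL = j·628.3·0.005 = 0 + j3.142 Ω
Step 3 — Series combination: Z_total = R + L = 12.8 + j3.142 Ω = 13.18∠13.8° Ω.
Step 4 — Source phasor: V = 11.4∠60.0° V = 5.7 + j9.873 V.
Step 5 — Current: I = V / Z = 0.5986 + j0.6244 A = 0.865∠46.2° A.
Step 6 — Complex power: S = V·I* = 9.576 + j2.35 VA.
Step 7 — Real power: P = Re(S) = 9.576 W.
Step 8 — Reactive power: Q = Im(S) = 2.35 VAR.
Step 9 — Apparent power: |S| = 9.86 VA.
Step 10 — Power factor: PF = P/|S| = 0.9712 (lagging).

(a) P = 9.576 W  (b) Q = 2.35 VAR  (c) S = 9.86 VA  (d) PF = 0.9712 (lagging)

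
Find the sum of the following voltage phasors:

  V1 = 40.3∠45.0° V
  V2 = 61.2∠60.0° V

Step 1 — Convert each phasor to rectangular form:
  V1 = 40.3·(cos(45.0°) + j·sin(45.0°)) = 28.5 + j28.5 V
  V2 = 61.2·(cos(60.0°) + j·sin(60.0°)) = 30.6 + j53 V
Step 2 — Sum components: V_total = 59.1 + j81.5 V.
Step 3 — Convert to polar: |V_total| = 100.7 V, ∠V_total = 54.1°.

V_total = 100.7∠54.1° V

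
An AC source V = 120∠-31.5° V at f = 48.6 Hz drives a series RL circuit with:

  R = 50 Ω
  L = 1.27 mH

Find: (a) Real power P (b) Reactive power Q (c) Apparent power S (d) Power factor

Step 1 — Angular frequency: ω = 2π·f = 2π·48.6 = 305.4 rad/s.
Step 2 — Component impedances:
  R: Z = R = 50 Ω
  L: Z = jωL = j·305.4·0.00127 = 0 + j0.3878 Ω
Step 3 — Series combination: Z_total = R + L = 50 + j0.3878 Ω = 50∠0.4° Ω.
Step 4 — Source phasor: V = 120∠-31.5° V = 102.3 - j62.7 V.
Step 5 — Current: I = V / Z = 2.036 - j1.27 A = 2.4∠-31.9° A.
Step 6 — Complex power: S = V·I* = 288 + j2.234 VA.
Step 7 — Real power: P = Re(S) = 288 W.
Step 8 — Reactive power: Q = Im(S) = 2.234 VAR.
Step 9 — Apparent power: |S| = 288 VA.
Step 10 — Power factor: PF = P/|S| = 1 (lagging).

(a) P = 288 W  (b) Q = 2.234 VAR  (c) S = 288 VA  (d) PF = 1 (lagging)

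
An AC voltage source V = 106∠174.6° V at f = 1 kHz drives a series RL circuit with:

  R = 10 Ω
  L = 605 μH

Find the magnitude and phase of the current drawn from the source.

Step 1 — Angular frequency: ω = 2π·f = 2π·1000 = 6283 rad/s.
Step 2 — Component impedances:
  R: Z = R = 10 Ω
  L: Z = jωL = j·6283·0.000605 = 0 + j3.801 Ω
Step 3 — Series combination: Z_total = R + L = 10 + j3.801 Ω = 10.7∠20.8° Ω.
Step 4 — Source phasor: V = 106∠174.6° V = -105.5 + j9.975 V.
Step 5 — Ohm's law: I = V / Z_total = (-105.5 + j9.975) / (10 + j3.801) = -8.889 + j4.377 A.
Step 6 — Convert to polar: |I| = 9.908 A, ∠I = 153.8°.

I = 9.908∠153.8° A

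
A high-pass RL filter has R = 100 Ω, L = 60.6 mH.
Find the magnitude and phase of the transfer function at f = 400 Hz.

Step 1 — Angular frequency: ω = 2π·400 = 2513 rad/s.
Step 2 — Transfer function: H(jω) = jωL/(R + jωL).
Step 3 — Numerator jωL = j·152.3; denominator R + jωL = 100 + j152.3.
Step 4 — H = 0.6988 + j0.4588.
Step 5 — Magnitude: |H| = 0.8359 (-1.6 dB); phase: φ = 33.3°.

|H| = 0.8359 (-1.6 dB), φ = 33.3°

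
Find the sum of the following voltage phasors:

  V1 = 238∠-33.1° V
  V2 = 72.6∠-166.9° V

Step 1 — Convert each phasor to rectangular form:
  V1 = 238·(cos(-33.1°) + j·sin(-33.1°)) = 199.4 - j130 V
  V2 = 72.6·(cos(-166.9°) + j·sin(-166.9°)) = -70.71 - j16.45 V
Step 2 — Sum components: V_total = 128.7 - j146.4 V.
Step 3 — Convert to polar: |V_total| = 194.9 V, ∠V_total = -48.7°.

V_total = 194.9∠-48.7° V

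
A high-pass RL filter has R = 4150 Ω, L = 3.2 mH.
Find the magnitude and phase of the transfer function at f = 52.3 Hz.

Step 1 — Angular frequency: ω = 2π·52.3 = 328.6 rad/s.
Step 2 — Transfer function: H(jω) = jωL/(R + jωL).
Step 3 — Numerator jωL = j·1.052; denominator R + jωL = 4150 + j1.052.
Step 4 — H = 6.42e-08 + j0.0002534.
Step 5 — Magnitude: |H| = 0.0002534 (-71.9 dB); phase: φ = 90.0°.

|H| = 0.0002534 (-71.9 dB), φ = 90.0°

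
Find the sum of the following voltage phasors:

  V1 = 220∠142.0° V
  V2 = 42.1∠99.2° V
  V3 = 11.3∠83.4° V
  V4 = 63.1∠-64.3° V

Step 1 — Convert each phasor to rectangular form:
  V1 = 220·(cos(142.0°) + j·sin(142.0°)) = -173.4 + j135.4 V
  V2 = 42.1·(cos(99.2°) + j·sin(99.2°)) = -6.731 + j41.56 V
  V3 = 11.3·(cos(83.4°) + j·sin(83.4°)) = 1.299 + j11.23 V
  V4 = 63.1·(cos(-64.3°) + j·sin(-64.3°)) = 27.36 - j56.86 V
Step 2 — Sum components: V_total = -151.4 + j131.4 V.
Step 3 — Convert to polar: |V_total| = 200.5 V, ∠V_total = 139.1°.

V_total = 200.5∠139.1° V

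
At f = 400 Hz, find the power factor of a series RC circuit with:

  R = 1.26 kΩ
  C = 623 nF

Step 1 — Angular frequency: ω = 2π·f = 2π·400 = 2513 rad/s.
Step 2 — Component impedances:
  R: Z = R = 1260 Ω
  C: Z = 1/(jωC) = -j/(ω·C) = 0 - j638.7 Ω
Step 3 — Series combination: Z_total = R + C = 1260 - j638.7 Ω = 1413∠-26.9° Ω.
Step 4 — Power factor: PF = cos(φ) = Re(Z)/|Z| = 1260/1412.6 = 0.892.
Step 5 — Type: Im(Z) = -638.7 ⇒ leading (phase φ = -26.9°).

PF = 0.892 (leading, φ = -26.9°)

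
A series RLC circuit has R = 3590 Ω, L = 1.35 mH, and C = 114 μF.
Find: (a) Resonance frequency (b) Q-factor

Step 1 — Resonance condition Im(Z)=0 gives ω₀ = 1/√(LC).
Step 2 — ω₀ = 1/√(0.00135·0.000114) = 2549 rad/s.
Step 3 — f₀ = ω₀/(2π) = 405.7 Hz.
Step 4 — Series Q: Q = ω₀L/R = 2549·0.00135/3590 = 0.0009586.

(a) f₀ = 405.7 Hz  (b) Q = 0.0009586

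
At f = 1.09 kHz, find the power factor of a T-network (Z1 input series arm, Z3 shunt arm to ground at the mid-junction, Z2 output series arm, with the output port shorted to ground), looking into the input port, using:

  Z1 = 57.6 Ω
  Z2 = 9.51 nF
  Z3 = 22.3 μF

Step 1 — Angular frequency: ω = 2π·f = 2π·1090 = 6849 rad/s.
Step 2 — Component impedances:
  Z1: Z = R = 57.6 Ω
  Z2: Z = 1/(jωC) = -j/(ω·C) = 0 - j1.535e+04 Ω
  Z3: Z = 1/(jωC) = -j/(ω·C) = 0 - j6.548 Ω
Step 3 — With the output port shorted to ground, the output series arm Z2 runs from the junction to ground; the shunt arm Z3 also runs from the junction to ground. They appear in parallel: Z3 || Z2 = 0 - j6.545 Ω.
Step 4 — Series with input arm Z1: Z_in = Z1 + (Z3 || Z2) = 57.6 - j6.545 Ω = 57.97∠-6.5° Ω.
Step 5 — Power factor: PF = cos(φ) = Re(Z)/|Z| = 57.6/57.97 = 0.9936.
Step 6 — Type: Im(Z) = -6.545 ⇒ leading (phase φ = -6.5°).

PF = 0.9936 (leading, φ = -6.5°)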